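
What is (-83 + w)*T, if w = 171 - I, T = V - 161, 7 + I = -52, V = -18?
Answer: -26313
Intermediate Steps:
I = -59 (I = -7 - 52 = -59)
T = -179 (T = -18 - 161 = -179)
w = 230 (w = 171 - 1*(-59) = 171 + 59 = 230)
(-83 + w)*T = (-83 + 230)*(-179) = 147*(-179) = -26313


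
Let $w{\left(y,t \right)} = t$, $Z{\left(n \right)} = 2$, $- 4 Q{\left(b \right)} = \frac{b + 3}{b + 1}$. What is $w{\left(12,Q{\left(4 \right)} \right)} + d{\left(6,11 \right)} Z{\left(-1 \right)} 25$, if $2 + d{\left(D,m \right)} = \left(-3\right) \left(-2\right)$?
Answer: $\frac{3993}{20} \approx 199.65$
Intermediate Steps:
$Q{\left(b \right)} = - \frac{3 + b}{4 \left(1 + b\right)}$ ($Q{\left(b \right)} = - \frac{\left(b + 3\right) \frac{1}{b + 1}}{4} = - \frac{\left(3 + b\right) \frac{1}{1 + b}}{4} = - \frac{\frac{1}{1 + b} \left(3 + b\right)}{4} = - \frac{3 + b}{4 \left(1 + b\right)}$)
$d{\left(D,m \right)} = 4$ ($d{\left(D,m \right)} = -2 - -6 = -2 + 6 = 4$)
$w{\left(12,Q{\left(4 \right)} \right)} + d{\left(6,11 \right)} Z{\left(-1 \right)} 25 = \frac{-3 - 4}{4 \left(1 + 4\right)} + 4 \cdot 2 \cdot 25 = \frac{-3 - 4}{4 \cdot 5} + 4 \cdot 50 = \frac{1}{4} \cdot \frac{1}{5} \left(-7\right) + 200 = - \frac{7}{20} + 200 = \frac{3993}{20}$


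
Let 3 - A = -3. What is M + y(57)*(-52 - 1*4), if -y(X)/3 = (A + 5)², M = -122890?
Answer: -102562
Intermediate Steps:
A = 6 (A = 3 - 1*(-3) = 3 + 3 = 6)
y(X) = -363 (y(X) = -3*(6 + 5)² = -3*11² = -3*121 = -363)
M + y(57)*(-52 - 1*4) = -122890 - 363*(-52 - 1*4) = -122890 - 363*(-52 - 4) = -122890 - 363*(-56) = -122890 + 20328 = -102562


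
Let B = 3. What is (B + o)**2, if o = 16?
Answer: 361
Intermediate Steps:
(B + o)**2 = (3 + 16)**2 = 19**2 = 361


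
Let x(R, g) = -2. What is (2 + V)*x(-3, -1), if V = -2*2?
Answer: 4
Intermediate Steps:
V = -4
(2 + V)*x(-3, -1) = (2 - 4)*(-2) = -2*(-2) = 4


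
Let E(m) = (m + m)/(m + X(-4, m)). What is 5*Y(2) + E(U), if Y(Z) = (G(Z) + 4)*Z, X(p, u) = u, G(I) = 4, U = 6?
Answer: 81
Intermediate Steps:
Y(Z) = 8*Z (Y(Z) = (4 + 4)*Z = 8*Z)
E(m) = 1 (E(m) = (m + m)/(m + m) = (2*m)/((2*m)) = (2*m)*(1/(2*m)) = 1)
5*Y(2) + E(U) = 5*(8*2) + 1 = 5*16 + 1 = 80 + 1 = 81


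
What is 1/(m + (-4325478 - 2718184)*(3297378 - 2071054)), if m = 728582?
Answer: -1/8637811029906 ≈ -1.1577e-13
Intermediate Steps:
1/(m + (-4325478 - 2718184)*(3297378 - 2071054)) = 1/(728582 + (-4325478 - 2718184)*(3297378 - 2071054)) = 1/(728582 - 7043662*1226324) = 1/(728582 - 8637811758488) = 1/(-8637811029906) = -1/8637811029906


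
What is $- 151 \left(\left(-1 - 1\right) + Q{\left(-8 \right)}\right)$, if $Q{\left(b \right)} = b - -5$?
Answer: $755$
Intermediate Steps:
$Q{\left(b \right)} = 5 + b$ ($Q{\left(b \right)} = b + 5 = 5 + b$)
$- 151 \left(\left(-1 - 1\right) + Q{\left(-8 \right)}\right) = - 151 \left(\left(-1 - 1\right) + \left(5 - 8\right)\right) = - 151 \left(\left(-1 - 1\right) - 3\right) = - 151 \left(-2 - 3\right) = \left(-151\right) \left(-5\right) = 755$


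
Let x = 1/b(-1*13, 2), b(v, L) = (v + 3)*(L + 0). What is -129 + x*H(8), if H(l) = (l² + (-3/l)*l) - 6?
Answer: -527/4 ≈ -131.75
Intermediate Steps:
b(v, L) = L*(3 + v) (b(v, L) = (3 + v)*L = L*(3 + v))
x = -1/20 (x = 1/(2*(3 - 1*13)) = 1/(2*(3 - 13)) = 1/(2*(-10)) = 1/(-20) = -1/20 ≈ -0.050000)
H(l) = -9 + l² (H(l) = (l² - 3) - 6 = (-3 + l²) - 6 = -9 + l²)
-129 + x*H(8) = -129 - (-9 + 8²)/20 = -129 - (-9 + 64)/20 = -129 - 1/20*55 = -129 - 11/4 = -527/4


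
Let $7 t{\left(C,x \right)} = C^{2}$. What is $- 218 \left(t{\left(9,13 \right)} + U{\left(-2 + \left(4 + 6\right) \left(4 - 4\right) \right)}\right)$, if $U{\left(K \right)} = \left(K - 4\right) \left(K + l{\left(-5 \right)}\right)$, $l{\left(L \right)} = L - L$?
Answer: $- \frac{35970}{7} \approx -5138.6$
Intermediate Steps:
$t{\left(C,x \right)} = \frac{C^{2}}{7}$
$l{\left(L \right)} = 0$
$U{\left(K \right)} = K \left(-4 + K\right)$ ($U{\left(K \right)} = \left(K - 4\right) \left(K + 0\right) = \left(-4 + K\right) K = K \left(-4 + K\right)$)
$- 218 \left(t{\left(9,13 \right)} + U{\left(-2 + \left(4 + 6\right) \left(4 - 4\right) \right)}\right) = - 218 \left(\frac{9^{2}}{7} + \left(-2 + \left(4 + 6\right) \left(4 - 4\right)\right) \left(-4 - \left(2 - \left(4 + 6\right) \left(4 - 4\right)\right)\right)\right) = - 218 \left(\frac{1}{7} \cdot 81 + \left(-2 + 10 \cdot 0\right) \left(-4 + \left(-2 + 10 \cdot 0\right)\right)\right) = - 218 \left(\frac{81}{7} + \left(-2 + 0\right) \left(-4 + \left(-2 + 0\right)\right)\right) = - 218 \left(\frac{81}{7} - 2 \left(-4 - 2\right)\right) = - 218 \left(\frac{81}{7} - -12\right) = - 218 \left(\frac{81}{7} + 12\right) = \left(-218\right) \frac{165}{7} = - \frac{35970}{7}$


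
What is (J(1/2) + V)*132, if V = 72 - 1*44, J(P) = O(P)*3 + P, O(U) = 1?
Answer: 4158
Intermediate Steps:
J(P) = 3 + P (J(P) = 1*3 + P = 3 + P)
V = 28 (V = 72 - 44 = 28)
(J(1/2) + V)*132 = ((3 + 1/2) + 28)*132 = (7/2 + 28)*132 = (63/2)*132 = 4158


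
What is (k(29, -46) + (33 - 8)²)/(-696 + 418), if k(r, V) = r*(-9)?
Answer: -182/139 ≈ -1.3094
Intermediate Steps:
k(r, V) = -9*r
(k(29, -46) + (33 - 8)²)/(-696 + 418) = (-9*29 + (33 - 8)²)/(-696 + 418) = (-261 + 25²)/(-278) = (-261 + 625)*(-1/278) = 364*(-1/278) = -182/139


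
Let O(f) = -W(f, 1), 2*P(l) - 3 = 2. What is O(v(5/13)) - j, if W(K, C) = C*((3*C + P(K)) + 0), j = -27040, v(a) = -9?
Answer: 54069/2 ≈ 27035.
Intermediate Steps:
P(l) = 5/2 (P(l) = 3/2 + (½)*2 = 3/2 + 1 = 5/2)
W(K, C) = C*(5/2 + 3*C) (W(K, C) = C*((3*C + 5/2) + 0) = C*((5/2 + 3*C) + 0) = C*(5/2 + 3*C))
O(f) = -11/2 (O(f) = -(5 + 6*1)/2 = -(5 + 6)/2 = -11/2)
O(v(5/13)) - j = -11/2 - 1*(-27040) = -11/2 + 27040 = 54069/2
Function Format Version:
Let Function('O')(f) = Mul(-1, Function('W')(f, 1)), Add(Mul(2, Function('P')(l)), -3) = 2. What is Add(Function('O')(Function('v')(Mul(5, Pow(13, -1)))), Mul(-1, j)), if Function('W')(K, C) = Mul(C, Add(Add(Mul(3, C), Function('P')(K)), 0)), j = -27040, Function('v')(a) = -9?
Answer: Rational(54069, 2) ≈ 27035.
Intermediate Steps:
Function('P')(l) = Rational(5, 2) (Function('P')(l) = Add(Rational(3, 2), Mul(Rational(1, 2), 2)) = Add(Rational(3, 2), 1) = Rational(5, 2))
Function('W')(K, C) = Mul(C, Add(Rational(5, 2), Mul(3, C))) (Function('W')(K, C) = Mul(C, Add(Add(Mul(3, C), Rational(5, 2)), 0)) = Mul(C, Add(Add(Rational(5, 2), Mul(3, C)), 0)) = Mul(C, Add(Rational(5, 2), Mul(3, C))))
Function('O')(f) = Rational(-11, 2) (Function('O')(f) = Mul(-1, Mul(Rational(1, 2), 1, Add(5, Mul(6, 1)))) = Mul(-1, Mul(Rational(1, 2), 1, Add(5, 6))) = Mul(-1, Mul(Rational(1, 2), 1, 11)) = Mul(-1, Rational(11, 2)) = Rational(-11, 2))
Add(Function('O')(Function('v')(Mul(5, Pow(13, -1)))), Mul(-1, j)) = Add(Rational(-11, 2), Mul(-1, -27040)) = Add(Rational(-11, 2), 27040) = Rational(54069, 2)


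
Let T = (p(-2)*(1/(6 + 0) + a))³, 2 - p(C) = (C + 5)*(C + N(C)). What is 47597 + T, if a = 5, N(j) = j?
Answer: 11503432/27 ≈ 4.2605e+5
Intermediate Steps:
p(C) = 2 - 2*C*(5 + C) (p(C) = 2 - (C + 5)*(C + C) = 2 - (5 + C)*2*C = 2 - 2*C*(5 + C))
T = 10218313/27 (T = ((2 - 10*(-2) - 2*(-2)²)*(1/(6 + 0) + 5))³ = ((2 + 20 - 2*4)*(1/6 + 5))³ = ((2 + 20 - 8)*(⅙ + 5))³ = (14*(31/6))³ = (217/3)³ = 10218313/27 ≈ 3.7846e+5)
47597 + T = 47597 + 10218313/27 = 11503432/27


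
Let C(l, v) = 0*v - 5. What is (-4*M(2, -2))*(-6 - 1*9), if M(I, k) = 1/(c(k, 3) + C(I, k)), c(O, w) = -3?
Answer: -15/2 ≈ -7.5000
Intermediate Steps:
C(l, v) = -5 (C(l, v) = 0 - 5 = -5)
M(I, k) = -⅛ (M(I, k) = 1/(-3 - 5) = 1/(-8) = -⅛)
(-4*M(2, -2))*(-6 - 1*9) = (-4*(-⅛))*(-6 - 1*9) = (-6 - 9)/2 = (½)*(-15) = -15/2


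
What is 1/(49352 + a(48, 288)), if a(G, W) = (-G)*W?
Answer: 1/35528 ≈ 2.8147e-5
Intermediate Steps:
a(G, W) = -G*W
1/(49352 + a(48, 288)) = 1/(49352 - 1*48*288) = 1/(49352 - 13824) = 1/35528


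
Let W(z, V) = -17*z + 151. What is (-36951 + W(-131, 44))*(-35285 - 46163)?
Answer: 2815901704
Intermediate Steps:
W(z, V) = 151 - 17*z
(-36951 + W(-131, 44))*(-35285 - 46163) = (-36951 + (151 - 17*(-131)))*(-35285 - 46163) = (-36951 + (151 + 2227))*(-81448) = (-36951 + 2378)*(-81448) = -34573*(-81448) = 2815901704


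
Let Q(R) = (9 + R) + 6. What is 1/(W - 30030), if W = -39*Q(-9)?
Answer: -1/30264 ≈ -3.3043e-5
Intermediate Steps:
Q(R) = 15 + R
W = -234 (W = -39*(15 - 9) = -39*6 = -234)
1/(W - 30030) = 1/(-234 - 30030) = 1/(-30264) = -1/30264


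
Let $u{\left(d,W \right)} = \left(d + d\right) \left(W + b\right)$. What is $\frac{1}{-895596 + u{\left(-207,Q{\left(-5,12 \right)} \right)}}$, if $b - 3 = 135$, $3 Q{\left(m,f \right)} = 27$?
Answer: $- \frac{1}{956454} \approx -1.0455 \cdot 10^{-6}$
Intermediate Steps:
$Q{\left(m,f \right)} = 9$ ($Q{\left(m,f \right)} = \frac{1}{3} \cdot 27 = 9$)
$b = 138$ ($b = 3 + 135 = 138$)
$u{\left(d,W \right)} = 2 d \left(138 + W\right)$ ($u{\left(d,W \right)} = \left(d + d\right) \left(W + 138\right) = 2 d \left(138 + W\right)$)
$\frac{1}{-895596 + u{\left(-207,Q{\left(-5,12 \right)} \right)}} = \frac{1}{-895596 + 2 \left(-207\right) \left(138 + 9\right)} = \frac{1}{-895596 + 2 \left(-207\right) 147} = \frac{1}{-895596 - 60858} = \frac{1}{-956454} = - \frac{1}{956454}$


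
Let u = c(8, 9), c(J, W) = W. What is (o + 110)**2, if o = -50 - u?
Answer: 2601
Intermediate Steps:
u = 9
o = -59 (o = -50 - 1*9 = -50 - 9 = -59)
(o + 110)**2 = (-59 + 110)**2 = 51**2 = 2601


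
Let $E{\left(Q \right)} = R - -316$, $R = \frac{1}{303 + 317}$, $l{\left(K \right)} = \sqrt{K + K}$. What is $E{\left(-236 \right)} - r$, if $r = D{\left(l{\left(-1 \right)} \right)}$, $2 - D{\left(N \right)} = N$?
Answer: $\frac{194681}{620} + i \sqrt{2} \approx 314.0 + 1.4142 i$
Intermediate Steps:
$l{\left(K \right)} = \sqrt{2} \sqrt{K}$ ($l{\left(K \right)} = \sqrt{2 K} = \sqrt{2} \sqrt{K}$)
$D{\left(N \right)} = 2 - N$
$R = \frac{1}{620} \approx 0.0016129$
$E{\left(Q \right)} = \frac{195921}{620}$ ($E{\left(Q \right)} = \frac{1}{620} - -316 = \frac{1}{620} + 316 = \frac{195921}{620}$)
$r = 2 - i \sqrt{2}$ ($r = 2 - \sqrt{2} \sqrt{-1} = 2 - \sqrt{2} i = 2 - i \sqrt{2} \approx 2.0 - 1.4142 i$)
$E{\left(-236 \right)} - r = \frac{195921}{620} - \left(2 - i \sqrt{2}\right) = \frac{194681}{620} + i \sqrt{2}$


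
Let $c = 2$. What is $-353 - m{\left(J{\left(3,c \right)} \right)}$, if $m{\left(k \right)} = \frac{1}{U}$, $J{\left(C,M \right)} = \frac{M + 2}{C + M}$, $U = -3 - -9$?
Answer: $- \frac{2119}{6} \approx -353.17$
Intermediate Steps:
$U = 6$ ($U = -3 + 9 = 6$)
$J{\left(C,M \right)} = \frac{2 + M}{C + M}$
$m{\left(k \right)} = \frac{1}{6}$
$-353 - m{\left(J{\left(3,c \right)} \right)} = -353 - \frac{1}{6} = - \frac{2119}{6}$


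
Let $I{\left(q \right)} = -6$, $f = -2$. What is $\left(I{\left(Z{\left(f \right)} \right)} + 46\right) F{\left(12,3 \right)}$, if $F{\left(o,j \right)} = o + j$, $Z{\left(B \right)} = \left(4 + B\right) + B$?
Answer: $600$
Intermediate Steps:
$Z{\left(B \right)} = 4 + 2 B$
$F{\left(o,j \right)} = j + o$
$\left(I{\left(Z{\left(f \right)} \right)} + 46\right) F{\left(12,3 \right)} = \left(-6 + 46\right) \left(3 + 12\right) = 40 \cdot 15 = 600$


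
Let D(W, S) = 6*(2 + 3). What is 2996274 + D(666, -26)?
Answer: 2996304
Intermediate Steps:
D(W, S) = 30 (D(W, S) = 6*5 = 30)
2996274 + D(666, -26) = 2996274 + 30 = 2996304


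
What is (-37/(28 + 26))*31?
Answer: -1147/54 ≈ -21.241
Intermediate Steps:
(-37/(28 + 26))*31 = (-37/54)*31 = ((1/54)*(-37))*31 = -37/54*31 = -1147/54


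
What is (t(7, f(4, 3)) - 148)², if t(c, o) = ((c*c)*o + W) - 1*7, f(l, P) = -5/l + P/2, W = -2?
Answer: 335241/16 ≈ 20953.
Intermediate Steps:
f(l, P) = P/2 - 5/l (f(l, P) = -5/l + P*(½) = -5/l + P/2 = P/2 - 5/l)
t(c, o) = -9 + o*c² (t(c, o) = ((c*c)*o - 2) - 1*7 = (c²*o - 2) - 7 = (o*c² - 2) - 7 = (-2 + o*c²) - 7 = -9 + o*c²)
(t(7, f(4, 3)) - 148)² = ((-9 + ((½)*3 - 5/4)*7²) - 148)² = ((-9 + (3/2 - 5*¼)*49) - 148)² = ((-9 + (3/2 - 5/4)*49) - 148)² = ((-9 + (¼)*49) - 148)² = ((-9 + 49/4) - 148)² = (13/4 - 148)² = (-579/4)² = 335241/16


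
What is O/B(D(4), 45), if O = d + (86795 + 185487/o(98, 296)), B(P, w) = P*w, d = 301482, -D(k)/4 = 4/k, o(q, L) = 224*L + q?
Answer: -505540291/234360 ≈ -2157.1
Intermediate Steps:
o(q, L) = q + 224*L
D(k) = -16/k
O = 505540291/1302 (O = 301482 + (86795 + 185487/(98 + 224*296)) = 301482 + (86795 + 185487/(98 + 66304)) = 301482 + (86795 + 185487/66402) = 301482 + (86795 + 185487*(1/66402)) = 301482 + (86795 + 3637/1302) = 301482 + 113010727/1302 = 505540291/1302 ≈ 3.8828e+5)
O/B(D(4), 45) = 505540291/(1302*((-16/4*45))) = 505540291/(1302*((-16*1/4*45))) = 505540291/(1302*((-4*45))) = (505540291/1302)/(-180) = (505540291/1302)*(-1/180) = -505540291/234360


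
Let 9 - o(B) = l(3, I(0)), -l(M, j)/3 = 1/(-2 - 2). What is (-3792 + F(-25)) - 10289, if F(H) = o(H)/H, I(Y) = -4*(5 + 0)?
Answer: -1408133/100 ≈ -14081.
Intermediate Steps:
I(Y) = -20 (I(Y) = -4*5 = -20)
l(M, j) = ¾ (l(M, j) = -3/(-2 - 2) = -3/(-4) = -3*(-¼) = ¾)
o(B) = 33/4 (o(B) = 9 - 1*¾ = 9 - ¾ = 33/4)
F(H) = 33/(4*H)
(-3792 + F(-25)) - 10289 = (-3792 + (33/4)/(-25)) - 10289 = (-3792 + (33/4)*(-1/25)) - 10289 = (-3792 - 33/100) - 10289 = -379233/100 - 10289 = -1408133/100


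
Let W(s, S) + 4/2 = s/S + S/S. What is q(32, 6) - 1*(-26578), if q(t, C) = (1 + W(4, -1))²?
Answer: 26594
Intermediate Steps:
W(s, S) = -1 + s/S (W(s, S) = -2 + (s/S + S/S) = -2 + (s/S + 1) = -2 + (1 + s/S) = -1 + s/S)
q(t, C) = 16 (q(t, C) = (1 + (4 - 1*(-1))/(-1))² = (1 - (4 + 1))² = (1 - 1*5)² = (1 - 5)² = (-4)² = 16)
q(32, 6) - 1*(-26578) = 16 - 1*(-26578) = 16 + 26578 = 26594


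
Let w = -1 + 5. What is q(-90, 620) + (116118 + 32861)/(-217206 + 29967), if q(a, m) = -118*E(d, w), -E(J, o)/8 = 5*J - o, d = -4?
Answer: -4242235763/187239 ≈ -22657.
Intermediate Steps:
w = 4
E(J, o) = -40*J + 8*o (E(J, o) = -8*(5*J - o) = -8*(-o + 5*J) = -40*J + 8*o)
q(a, m) = -22656 (q(a, m) = -118*(-40*(-4) + 8*4) = -118*(160 + 32) = -118*192 = -22656)
q(-90, 620) + (116118 + 32861)/(-217206 + 29967) = -22656 + (116118 + 32861)/(-217206 + 29967) = -22656 + 148979/(-187239) = -22656 + 148979*(-1/187239) = -22656 - 148979/187239 = -4242235763/187239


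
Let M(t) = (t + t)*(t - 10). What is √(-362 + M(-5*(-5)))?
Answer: 2*√97 ≈ 19.698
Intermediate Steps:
M(t) = 2*t*(-10 + t) (M(t) = (2*t)*(-10 + t) = 2*t*(-10 + t))
√(-362 + M(-5*(-5))) = √(-362 + 2*(-5*(-5))*(-10 - 5*(-5))) = √(-362 + 2*25*(-10 + 25)) = √(-362 + 2*25*15) = √(-362 + 750) = √388 = 2*√97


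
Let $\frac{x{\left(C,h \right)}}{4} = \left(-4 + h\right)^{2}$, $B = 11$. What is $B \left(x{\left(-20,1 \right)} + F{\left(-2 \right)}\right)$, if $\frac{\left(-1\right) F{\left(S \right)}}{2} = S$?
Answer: $440$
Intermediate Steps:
$F{\left(S \right)} = - 2 S$
$x{\left(C,h \right)} = 4 \left(-4 + h\right)^{2}$
$B \left(x{\left(-20,1 \right)} + F{\left(-2 \right)}\right) = 11 \left(4 \left(-4 + 1\right)^{2} - -4\right) = 11 \left(4 \left(-3\right)^{2} + 4\right) = 11 \left(4 \cdot 9 + 4\right) = 11 \left(36 + 4\right) = 11 \cdot 40 = 440$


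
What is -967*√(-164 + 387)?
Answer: -967*√223 ≈ -14440.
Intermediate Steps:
-967*√(-164 + 387) = -967*√223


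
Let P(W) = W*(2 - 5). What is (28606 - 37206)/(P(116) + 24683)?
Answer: -1720/4867 ≈ -0.35340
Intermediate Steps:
P(W) = -3*W (P(W) = W*(-3) = -3*W)
(28606 - 37206)/(P(116) + 24683) = (28606 - 37206)/(-3*116 + 24683) = -8600/(-348 + 24683) = -8600/24335 = -8600*1/24335 = -1720/4867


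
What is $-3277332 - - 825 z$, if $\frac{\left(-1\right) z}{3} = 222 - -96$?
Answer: $-4064382$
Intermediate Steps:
$z = -954$ ($z = - 3 \left(222 - -96\right) = - 3 \left(222 + 96\right) = \left(-3\right) 318 = -954$)
$-3277332 - - 825 z = -3277332 - \left(-825\right) \left(-954\right) = -3277332 - 787050 = -4064382$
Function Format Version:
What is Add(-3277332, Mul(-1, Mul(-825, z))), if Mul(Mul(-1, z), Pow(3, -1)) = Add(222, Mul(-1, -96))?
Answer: -4064382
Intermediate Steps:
z = -954 (z = Mul(-3, Add(222, Mul(-1, -96))) = Mul(-3, Add(222, 96)) = Mul(-3, 318) = -954)
Add(-3277332, Mul(-1, Mul(-825, z))) = Add(-3277332, Mul(-1, Mul(-825, -954))) = Add(-3277332, Mul(-1, 787050)) = Add(-3277332, -787050) = -4064382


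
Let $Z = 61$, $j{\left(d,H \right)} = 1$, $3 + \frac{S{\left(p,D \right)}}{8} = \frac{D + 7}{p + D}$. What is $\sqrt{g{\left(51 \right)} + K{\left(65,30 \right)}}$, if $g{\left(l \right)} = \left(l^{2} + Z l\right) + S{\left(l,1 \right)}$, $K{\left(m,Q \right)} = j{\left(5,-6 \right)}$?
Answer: $\frac{\sqrt{961649}}{13} \approx 75.434$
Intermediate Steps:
$S{\left(p,D \right)} = -24 + \frac{8 \left(7 + D\right)}{D + p}$ ($S{\left(p,D \right)} = -24 + 8 \frac{D + 7}{p + D} = -24 + 8 \frac{7 + D}{D + p} = -24 + \frac{8 \left(7 + D\right)}{D + p}$)
$K{\left(m,Q \right)} = 1$
$g{\left(l \right)} = l^{2} + 61 l + \frac{8 \left(5 - 3 l\right)}{1 + l}$ ($g{\left(l \right)} = \left(l^{2} + 61 l\right) + \frac{8 \left(7 - 3 l - 2\right)}{1 + l} = \left(l^{2} + 61 l\right) + \frac{8 \left(5 - 3 l\right)}{1 + l} = l^{2} + 61 l + \frac{8 \left(5 - 3 l\right)}{1 + l}$)
$\sqrt{g{\left(51 \right)} + K{\left(65,30 \right)}} = \sqrt{\frac{40 - 1224 + 51 \left(1 + 51\right) \left(61 + 51\right)}{1 + 51} + 1} = \sqrt{\frac{40 - 1224 + 51 \cdot 52 \cdot 112}{52} + 1} = \sqrt{\frac{40 - 1224 + 297024}{52} + 1} = \sqrt{\frac{1}{52} \cdot 295840 + 1} = \sqrt{\frac{73960}{13} + 1} = \sqrt{\frac{73973}{13}} = \frac{\sqrt{961649}}{13}$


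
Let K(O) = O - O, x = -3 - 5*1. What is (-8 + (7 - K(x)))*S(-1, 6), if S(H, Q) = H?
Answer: 1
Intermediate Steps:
x = -8 (x = -3 - 5 = -8)
K(O) = 0
(-8 + (7 - K(x)))*S(-1, 6) = (-8 + (7 - 1*0))*(-1) = (-8 + (7 + 0))*(-1) = (-8 + 7)*(-1) = -1*(-1) = 1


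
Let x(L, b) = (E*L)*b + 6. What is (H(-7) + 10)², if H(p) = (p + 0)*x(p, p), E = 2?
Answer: 515524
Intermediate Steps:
x(L, b) = 6 + 2*L*b (x(L, b) = (2*L)*b + 6 = 2*L*b + 6 = 6 + 2*L*b)
H(p) = p*(6 + 2*p²) (H(p) = (p + 0)*(6 + 2*p*p) = p*(6 + 2*p²))
(H(-7) + 10)² = (2*(-7)*(3 + (-7)²) + 10)² = (2*(-7)*(3 + 49) + 10)² = (2*(-7)*52 + 10)² = (-728 + 10)² = (-718)² = 515524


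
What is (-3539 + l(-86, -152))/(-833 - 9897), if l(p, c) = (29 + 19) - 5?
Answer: 1748/5365 ≈ 0.32582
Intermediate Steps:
l(p, c) = 43 (l(p, c) = 48 - 5 = 43)
(-3539 + l(-86, -152))/(-833 - 9897) = (-3539 + 43)/(-833 - 9897) = -3496/(-10730) = -3496*(-1/10730) = 1748/5365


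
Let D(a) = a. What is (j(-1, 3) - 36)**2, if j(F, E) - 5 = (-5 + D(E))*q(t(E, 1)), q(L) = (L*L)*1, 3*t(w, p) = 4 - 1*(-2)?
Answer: 1521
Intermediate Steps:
t(w, p) = 2 (t(w, p) = (4 - 1*(-2))/3 = (4 + 2)/3 = (1/3)*6 = 2)
q(L) = L**2 (q(L) = L**2*1 = L**2)
j(F, E) = -15 + 4*E (j(F, E) = 5 + (-5 + E)*2**2 = 5 + (-5 + E)*4 = 5 + (-20 + 4*E) = -15 + 4*E)
(j(-1, 3) - 36)**2 = ((-15 + 4*3) - 36)**2 = ((-15 + 12) - 36)**2 = (-3 - 36)**2 = (-39)**2 = 1521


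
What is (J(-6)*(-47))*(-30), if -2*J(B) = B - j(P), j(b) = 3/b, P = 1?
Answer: 6345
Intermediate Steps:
J(B) = 3/2 - B/2 (J(B) = -(B - 3/1)/2 = -(B - 3)/2 = -(-3 + B)/2 = 3/2 - B/2)
(J(-6)*(-47))*(-30) = ((3/2 - 1/2*(-6))*(-47))*(-30) = ((3/2 + 3)*(-47))*(-30) = ((9/2)*(-47))*(-30) = -423/2*(-30) = 6345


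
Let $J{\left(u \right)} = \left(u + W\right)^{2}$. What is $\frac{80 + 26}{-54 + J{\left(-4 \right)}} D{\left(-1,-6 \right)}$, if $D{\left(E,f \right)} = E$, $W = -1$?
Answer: $\frac{106}{29} \approx 3.6552$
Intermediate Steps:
$J{\left(u \right)} = \left(-1 + u\right)^{2}$ ($J{\left(u \right)} = \left(u - 1\right)^{2} = \left(-1 + u\right)^{2}$)
$\frac{80 + 26}{-54 + J{\left(-4 \right)}} D{\left(-1,-6 \right)} = \frac{80 + 26}{-54 + \left(-1 - 4\right)^{2}} \left(-1\right) = \frac{106}{-54 + \left(-5\right)^{2}} \left(-1\right) = \frac{106}{-54 + 25} \left(-1\right) = \frac{106}{-29} \left(-1\right) = 106 \left(- \frac{1}{29}\right) \left(-1\right) = \left(- \frac{106}{29}\right) \left(-1\right) = \frac{106}{29}$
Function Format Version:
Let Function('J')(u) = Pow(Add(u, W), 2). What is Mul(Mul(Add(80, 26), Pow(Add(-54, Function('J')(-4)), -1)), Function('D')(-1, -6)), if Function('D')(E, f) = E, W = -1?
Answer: Rational(106, 29) ≈ 3.6552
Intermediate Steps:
Function('J')(u) = Pow(Add(-1, u), 2) (Function('J')(u) = Pow(Add(u, -1), 2) = Pow(Add(-1, u), 2))
Mul(Mul(Add(80, 26), Pow(Add(-54, Function('J')(-4)), -1)), Function('D')(-1, -6)) = Mul(Mul(Add(80, 26), Pow(Add(-54, Pow(Add(-1, -4), 2)), -1)), -1) = Mul(Mul(106, Pow(Add(-54, Pow(-5, 2)), -1)), -1) = Mul(Mul(106, Pow(Add(-54, 25), -1)), -1) = Mul(Mul(106, Pow(-29, -1)), -1) = Mul(Mul(106, Rational(-1, 29)), -1) = Mul(Rational(-106, 29), -1) = Rational(106, 29)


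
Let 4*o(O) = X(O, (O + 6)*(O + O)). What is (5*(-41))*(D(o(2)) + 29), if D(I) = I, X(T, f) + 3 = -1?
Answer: -5740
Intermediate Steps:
X(T, f) = -4 (X(T, f) = -3 - 1 = -4)
o(O) = -1 (o(O) = (1/4)*(-4) = -1)
(5*(-41))*(D(o(2)) + 29) = (5*(-41))*(-1 + 29) = -205*28 = -5740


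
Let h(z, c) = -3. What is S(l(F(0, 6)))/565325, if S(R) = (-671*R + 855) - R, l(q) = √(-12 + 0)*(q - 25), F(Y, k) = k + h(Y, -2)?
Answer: 171/113065 + 29568*I*√3/565325 ≈ 0.0015124 + 0.090591*I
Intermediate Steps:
F(Y, k) = -3 + k (F(Y, k) = k - 3 = -3 + k)
l(q) = 2*I*√3*(-25 + q) (l(q) = √(-12)*(-25 + q) = (2*I*√3)*(-25 + q) = 2*I*√3*(-25 + q))
S(R) = 855 - 672*R (S(R) = (855 - 671*R) - R = 855 - 672*R)
S(l(F(0, 6)))/565325 = (855 - 1344*I*√3*(-25 + (-3 + 6)))/565325 = (855 - 1344*I*√3*(-25 + 3))*(1/565325) = (855 - 1344*I*√3*(-22))*(1/565325) = (855 - (-29568)*I*√3)*(1/565325) = (855 + 29568*I*√3)*(1/565325) = 171/113065 + 29568*I*√3/565325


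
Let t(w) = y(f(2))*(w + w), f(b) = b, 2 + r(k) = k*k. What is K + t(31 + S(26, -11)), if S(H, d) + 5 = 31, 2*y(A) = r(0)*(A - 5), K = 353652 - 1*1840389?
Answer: -1486395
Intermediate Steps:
K = -1486737 (K = 353652 - 1840389 = -1486737)
r(k) = -2 + k² (r(k) = -2 + k*k = -2 + k²)
y(A) = 5 - A (y(A) = ((-2 + 0²)*(A - 5))/2 = ((-2 + 0)*(-5 + A))/2 = (-2*(-5 + A))/2 = (10 - 2*A)/2 = 5 - A)
S(H, d) = 26 (S(H, d) = -5 + 31 = 26)
t(w) = 6*w (t(w) = (5 - 1*2)*(w + w) = (5 - 2)*(2*w) = 3*(2*w) = 6*w)
K + t(31 + S(26, -11)) = -1486737 + 6*(31 + 26) = -1486737 + 6*57 = -1486737 + 342 = -1486395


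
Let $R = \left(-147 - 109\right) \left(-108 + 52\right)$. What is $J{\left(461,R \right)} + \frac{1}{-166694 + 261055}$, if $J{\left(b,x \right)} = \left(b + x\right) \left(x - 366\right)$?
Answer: $\frac{19505748246491}{94361} \approx 2.0671 \cdot 10^{8}$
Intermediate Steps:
$R = 14336$ ($R = \left(-256\right) \left(-56\right) = 14336$)
$J{\left(b,x \right)} = \left(-366 + x\right) \left(b + x\right)$ ($J{\left(b,x \right)} = \left(b + x\right) \left(-366 + x\right) = \left(-366 + x\right) \left(b + x\right)$)
$J{\left(461,R \right)} + \frac{1}{-166694 + 261055} = \left(14336^{2} - 168726 - 5246976 + 461 \cdot 14336\right) + \frac{1}{-166694 + 261055} = \left(205520896 - 168726 - 5246976 + 6608896\right) + \frac{1}{94361} = 206714090 + \frac{1}{94361} = \frac{19505748246491}{94361}$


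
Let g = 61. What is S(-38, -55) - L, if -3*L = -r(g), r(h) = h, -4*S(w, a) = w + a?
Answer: 35/12 ≈ 2.9167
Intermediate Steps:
S(w, a) = -a/4 - w/4 (S(w, a) = -(w + a)/4 = -(a + w)/4 = -a/4 - w/4)
L = 61/3 (L = -(-1)*61/3 = -1/3*(-61) = 61/3 ≈ 20.333)
S(-38, -55) - L = (-1/4*(-55) - 1/4*(-38)) - 1*61/3 = (55/4 + 19/2) - 61/3 = 93/4 - 61/3 = 35/12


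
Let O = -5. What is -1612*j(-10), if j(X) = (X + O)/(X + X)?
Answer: -1209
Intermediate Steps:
j(X) = (-5 + X)/(2*X) (j(X) = (X - 5)/(X + X) = (-5 + X)/((2*X)) = (-5 + X)*(1/(2*X)) = (-5 + X)/(2*X))
-1612*j(-10) = -806*(-5 - 10)/(-10) = -806*(-1)*(-15)/10 = -1612*¾ = -1209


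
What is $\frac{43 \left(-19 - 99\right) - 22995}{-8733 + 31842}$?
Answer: $- \frac{28069}{23109} \approx -1.2146$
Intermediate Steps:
$\frac{43 \left(-19 - 99\right) - 22995}{-8733 + 31842} = \frac{43 \left(-118\right) - 22995}{23109} = \left(-5074 - 22995\right) \frac{1}{23109} = \left(-28069\right) \frac{1}{23109} = - \frac{28069}{23109}$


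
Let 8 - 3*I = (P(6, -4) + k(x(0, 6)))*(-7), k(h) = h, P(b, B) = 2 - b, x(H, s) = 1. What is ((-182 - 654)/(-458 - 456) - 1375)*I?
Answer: 2721147/457 ≈ 5954.4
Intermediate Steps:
I = -13/3 (I = 8/3 - ((2 - 1*6) + 1)*(-7)/3 = 8/3 - ((2 - 6) + 1)*(-7)/3 = 8/3 - (-4 + 1)*(-7)/3 = 8/3 - (-1)*(-7) = 8/3 - ⅓*21 = 8/3 - 7 = -13/3 ≈ -4.3333)
((-182 - 654)/(-458 - 456) - 1375)*I = ((-182 - 654)/(-458 - 456) - 1375)*(-13/3) = (-836/(-914) - 1375)*(-13/3) = (-836*(-1/914) - 1375)*(-13/3) = (418/457 - 1375)*(-13/3) = -627957/457*(-13/3) = 2721147/457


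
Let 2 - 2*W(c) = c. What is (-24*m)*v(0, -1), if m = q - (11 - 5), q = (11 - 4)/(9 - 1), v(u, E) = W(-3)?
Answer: 615/2 ≈ 307.50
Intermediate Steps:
W(c) = 1 - c/2
v(u, E) = 5/2 (v(u, E) = 1 - ½*(-3) = 1 + 3/2 = 5/2)
q = 7/8 ≈ 0.87500
m = -41/8 (m = 7/8 - (11 - 5) = 7/8 - 1*6 = 7/8 - 6 = -41/8 ≈ -5.1250)
(-24*m)*v(0, -1) = -24*(-41/8)*(5/2) = 123*(5/2) = 615/2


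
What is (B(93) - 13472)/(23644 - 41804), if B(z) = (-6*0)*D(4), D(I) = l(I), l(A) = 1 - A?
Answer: 842/1135 ≈ 0.74185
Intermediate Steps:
D(I) = 1 - I
B(z) = 0 (B(z) = (-6*0)*(1 - 1*4) = 0*(1 - 4) = 0*(-3) = 0)
(B(93) - 13472)/(23644 - 41804) = (0 - 13472)/(23644 - 41804) = -13472/(-18160) = -13472*(-1/18160) = 842/1135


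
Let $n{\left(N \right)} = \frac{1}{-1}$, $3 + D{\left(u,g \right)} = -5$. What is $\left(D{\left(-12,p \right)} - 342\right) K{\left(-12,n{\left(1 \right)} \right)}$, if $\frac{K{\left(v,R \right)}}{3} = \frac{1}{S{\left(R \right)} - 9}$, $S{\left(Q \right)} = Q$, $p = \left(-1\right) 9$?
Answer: $105$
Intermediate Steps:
$p = -9$
$D{\left(u,g \right)} = -8$ ($D{\left(u,g \right)} = -3 - 5 = -8$)
$n{\left(N \right)} = -1$
$K{\left(v,R \right)} = \frac{3}{-9 + R}$ ($K{\left(v,R \right)} = \frac{3}{R - 9} = \frac{3}{-9 + R}$)
$\left(D{\left(-12,p \right)} - 342\right) K{\left(-12,n{\left(1 \right)} \right)} = \left(-8 - 342\right) \frac{3}{-9 - 1} = - 350 \frac{3}{-10} = - 350 \cdot 3 \left(- \frac{1}{10}\right) = \left(-350\right) \left(- \frac{3}{10}\right) = 105$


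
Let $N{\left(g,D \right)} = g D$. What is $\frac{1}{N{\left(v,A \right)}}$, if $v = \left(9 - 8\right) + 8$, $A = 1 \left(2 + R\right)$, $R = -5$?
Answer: $- \frac{1}{27} \approx -0.037037$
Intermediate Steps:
$A = -3$ ($A = 1 \left(2 - 5\right) = 1 \left(-3\right) = -3$)
$v = 9$ ($v = 1 + 8 = 9$)
$N{\left(g,D \right)} = D g$
$\frac{1}{N{\left(v,A \right)}} = \frac{1}{\left(-3\right) 9} = \frac{1}{-27} = - \frac{1}{27}$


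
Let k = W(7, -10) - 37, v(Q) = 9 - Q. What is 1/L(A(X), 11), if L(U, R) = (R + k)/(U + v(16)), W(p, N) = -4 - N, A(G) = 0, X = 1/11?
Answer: 7/20 ≈ 0.35000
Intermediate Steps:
X = 1/11 ≈ 0.090909
k = -31 (k = (-4 - 1*(-10)) - 37 = (-4 + 10) - 37 = 6 - 37 = -31)
L(U, R) = (-31 + R)/(-7 + U) (L(U, R) = (R - 31)/(U + (9 - 1*16)) = (-31 + R)/(U + (9 - 16)) = (-31 + R)/(U - 7) = (-31 + R)/(-7 + U))
1/L(A(X), 11) = 1/((-31 + 11)/(-7 + 0)) = 1/(-20/(-7)) = 1/(-1/7*(-20)) = 1/(20/7) = 7/20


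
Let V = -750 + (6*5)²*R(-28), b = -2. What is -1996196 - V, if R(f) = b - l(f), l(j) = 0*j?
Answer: -1993646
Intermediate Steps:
l(j) = 0
R(f) = -2 (R(f) = -2 - 1*0 = -2 + 0 = -2)
V = -2550 (V = -750 + (6*5)²*(-2) = -750 + 30²*(-2) = -750 + 900*(-2) = -750 - 1800 = -2550)
-1996196 - V = -1996196 - 1*(-2550) = -1996196 + 2550 = -1993646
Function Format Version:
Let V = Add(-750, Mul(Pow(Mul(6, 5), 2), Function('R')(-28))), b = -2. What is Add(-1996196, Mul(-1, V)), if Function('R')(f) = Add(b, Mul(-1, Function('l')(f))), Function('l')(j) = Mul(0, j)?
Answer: -1993646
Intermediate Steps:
Function('l')(j) = 0
Function('R')(f) = -2 (Function('R')(f) = Add(-2, Mul(-1, 0)) = Add(-2, 0) = -2)
V = -2550 (V = Add(-750, Mul(Pow(Mul(6, 5), 2), -2)) = Add(-750, Mul(Pow(30, 2), -2)) = Add(-750, Mul(900, -2)) = Add(-750, -1800) = -2550)
Add(-1996196, Mul(-1, V)) = Add(-1996196, Mul(-1, -2550)) = Add(-1996196, 2550) = -1993646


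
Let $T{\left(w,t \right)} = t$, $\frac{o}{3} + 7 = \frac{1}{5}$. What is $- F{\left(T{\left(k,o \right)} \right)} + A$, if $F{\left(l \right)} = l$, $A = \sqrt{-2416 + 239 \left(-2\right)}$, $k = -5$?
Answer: $\frac{102}{5} + i \sqrt{2894} \approx 20.4 + 53.796 i$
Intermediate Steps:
$o = - \frac{102}{5}$ ($o = -21 + \frac{3}{5} = - \frac{102}{5} \approx -20.4$)
$A = i \sqrt{2894}$ ($A = \sqrt{-2416 - 478} = \sqrt{-2894} = i \sqrt{2894} \approx 53.796 i$)
$- F{\left(T{\left(k,o \right)} \right)} + A = \left(-1\right) \left(- \frac{102}{5}\right) + i \sqrt{2894} = \frac{102}{5} + i \sqrt{2894}$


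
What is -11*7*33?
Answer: -2541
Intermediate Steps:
-11*7*33 = -77*33 = -2541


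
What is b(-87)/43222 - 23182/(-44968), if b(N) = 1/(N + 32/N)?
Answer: 173090643877/335758091284 ≈ 0.51552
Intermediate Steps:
b(-87)/43222 - 23182/(-44968) = -87/(32 + (-87)²)/43222 - 23182/(-44968) = -87/(32 + 7569)*(1/43222) - 23182*(-1/44968) = -87/7601*(1/43222) + 11591/22484 = -87*1/7601*(1/43222) + 11591/22484 = -87/7601*1/43222 + 11591/22484 = -87/328530422 + 11591/22484 = 173090643877/335758091284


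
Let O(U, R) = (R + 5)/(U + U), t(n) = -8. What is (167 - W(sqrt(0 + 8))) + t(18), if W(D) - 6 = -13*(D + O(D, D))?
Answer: 319/2 + 273*sqrt(2)/8 ≈ 207.76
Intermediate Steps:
O(U, R) = (5 + R)/(2*U) (O(U, R) = (5 + R)/((2*U)) = (5 + R)*(1/(2*U)) = (5 + R)/(2*U))
W(D) = 6 - 13*D - 13*(5 + D)/(2*D) (W(D) = 6 - 13*(D + (5 + D)/(2*D)) = 6 + (-13*D - 13*(5 + D)/(2*D)) = 6 - 13*D - 13*(5 + D)/(2*D))
(167 - W(sqrt(0 + 8))) + t(18) = (167 - (-65 - sqrt(0 + 8) - 26*(sqrt(0 + 8))**2)/(2*(sqrt(0 + 8)))) - 8 = (167 - (-65 - sqrt(8) - 26*(sqrt(8))**2)/(2*(sqrt(8)))) - 8 = (167 - (-65 - 2*sqrt(2) - 26*(2*sqrt(2))**2)/(2*(2*sqrt(2)))) - 8 = (167 - sqrt(2)/4*(-65 - 2*sqrt(2) - 26*8)/2) - 8 = (167 - sqrt(2)/4*(-65 - 2*sqrt(2) - 208)/2) - 8 = (167 - sqrt(2)/4*(-273 - 2*sqrt(2))/2) - 8 = (167 - sqrt(2)*(-273 - 2*sqrt(2))/8) - 8 = 159 - sqrt(2)*(-273 - 2*sqrt(2))/8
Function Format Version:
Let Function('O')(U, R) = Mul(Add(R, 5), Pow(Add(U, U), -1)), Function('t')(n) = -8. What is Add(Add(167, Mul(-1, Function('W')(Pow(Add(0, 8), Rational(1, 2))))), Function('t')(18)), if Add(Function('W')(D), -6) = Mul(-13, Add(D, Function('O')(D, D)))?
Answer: Add(Rational(319, 2), Mul(Rational(273, 8), Pow(2, Rational(1, 2)))) ≈ 207.76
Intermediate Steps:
Function('O')(U, R) = Mul(Rational(1, 2), Pow(U, -1), Add(5, R)) (Function('O')(U, R) = Mul(Add(5, R), Pow(Mul(2, U), -1)) = Mul(Add(5, R), Mul(Rational(1, 2), Pow(U, -1))) = Mul(Rational(1, 2), Pow(U, -1), Add(5, R)))
Function('W')(D) = Add(6, Mul(-13, D), Mul(Rational(-13, 2), Pow(D, -1), Add(5, D))) (Function('W')(D) = Add(6, Mul(-13, Add(D, Mul(Rational(1, 2), Pow(D, -1), Add(5, D))))) = Add(6, Add(Mul(-13, D), Mul(Rational(-13, 2), Pow(D, -1), Add(5, D)))) = Add(6, Mul(-13, D), Mul(Rational(-13, 2), Pow(D, -1), Add(5, D))))
Add(Add(167, Mul(-1, Function('W')(Pow(Add(0, 8), Rational(1, 2))))), Function('t')(18)) = Add(Add(167, Mul(-1, Mul(Rational(1, 2), Pow(Pow(Add(0, 8), Rational(1, 2)), -1), Add(-65, Mul(-1, Pow(Add(0, 8), Rational(1, 2))), Mul(-26, Pow(Pow(Add(0, 8), Rational(1, 2)), 2)))))), -8) = Add(Add(167, Mul(-1, Mul(Rational(1, 2), Pow(Pow(8, Rational(1, 2)), -1), Add(-65, Mul(-1, Pow(8, Rational(1, 2))), Mul(-26, Pow(Pow(8, Rational(1, 2)), 2)))))), -8) = Add(Add(167, Mul(-1, Mul(Rational(1, 2), Pow(Mul(2, Pow(2, Rational(1, 2))), -1), Add(-65, Mul(-1, Mul(2, Pow(2, Rational(1, 2)))), Mul(-26, Pow(Mul(2, Pow(2, Rational(1, 2))), 2)))))), -8) = Add(Add(167, Mul(-1, Mul(Rational(1, 2), Mul(Rational(1, 4), Pow(2, Rational(1, 2))), Add(-65, Mul(-2, Pow(2, Rational(1, 2))), Mul(-26, 8))))), -8) = Add(Add(167, Mul(-1, Mul(Rational(1, 2), Mul(Rational(1, 4), Pow(2, Rational(1, 2))), Add(-65, Mul(-2, Pow(2, Rational(1, 2))), -208)))), -8) = Add(Add(167, Mul(-1, Mul(Rational(1, 2), Mul(Rational(1, 4), Pow(2, Rational(1, 2))), Add(-273, Mul(-2, Pow(2, Rational(1, 2))))))), -8) = Add(Add(167, Mul(-1, Mul(Rational(1, 8), Pow(2, Rational(1, 2)), Add(-273, Mul(-2, Pow(2, Rational(1, 2))))))), -8) = Add(Add(167, Mul(Rational(-1, 8), Pow(2, Rational(1, 2)), Add(-273, Mul(-2, Pow(2, Rational(1, 2)))))), -8) = Add(159, Mul(Rational(-1, 8), Pow(2, Rational(1, 2)), Add(-273, Mul(-2, Pow(2, Rational(1, 2))))))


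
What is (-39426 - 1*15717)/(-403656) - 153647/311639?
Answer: -1358661335/3811968248 ≈ -0.35642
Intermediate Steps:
(-39426 - 1*15717)/(-403656) - 153647/311639 = (-39426 - 15717)*(-1/403656) - 153647*1/311639 = -55143*(-1/403656) - 153647/311639 = 1671/12232 - 153647/311639 = -1358661335/3811968248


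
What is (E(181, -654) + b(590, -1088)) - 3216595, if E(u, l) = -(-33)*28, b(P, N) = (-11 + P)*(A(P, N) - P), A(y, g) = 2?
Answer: -3556123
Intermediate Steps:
b(P, N) = (-11 + P)*(2 - P)
E(u, l) = 924 (E(u, l) = -1*(-924) = 924)
(E(181, -654) + b(590, -1088)) - 3216595 = (924 + (-22 - 1*590² + 13*590)) - 3216595 = (924 + (-22 - 1*348100 + 7670)) - 3216595 = (924 + (-22 - 348100 + 7670)) - 3216595 = (924 - 340452) - 3216595 = -339528 - 3216595 = -3556123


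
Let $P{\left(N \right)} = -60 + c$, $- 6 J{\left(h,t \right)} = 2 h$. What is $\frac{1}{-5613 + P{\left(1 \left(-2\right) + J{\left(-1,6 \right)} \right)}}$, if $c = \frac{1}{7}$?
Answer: $- \frac{7}{39710} \approx -0.00017628$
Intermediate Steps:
$c = \frac{1}{7} \approx 0.14286$
$J{\left(h,t \right)} = - \frac{h}{3}$ ($J{\left(h,t \right)} = - \frac{2 h}{6} = - \frac{h}{3}$)
$P{\left(N \right)} = - \frac{419}{7}$ ($P{\left(N \right)} = -60 + \frac{1}{7} = - \frac{419}{7}$)
$\frac{1}{-5613 + P{\left(1 \left(-2\right) + J{\left(-1,6 \right)} \right)}} = \frac{1}{-5613 - \frac{419}{7}} = \frac{1}{- \frac{39710}{7}} = - \frac{7}{39710}$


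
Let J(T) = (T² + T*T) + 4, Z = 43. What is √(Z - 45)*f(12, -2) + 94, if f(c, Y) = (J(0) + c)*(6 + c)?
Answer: 94 + 288*I*√2 ≈ 94.0 + 407.29*I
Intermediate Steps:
J(T) = 4 + 2*T² (J(T) = (T² + T²) + 4 = 2*T² + 4 = 4 + 2*T²)
f(c, Y) = (4 + c)*(6 + c) (f(c, Y) = ((4 + 2*0²) + c)*(6 + c) = ((4 + 2*0) + c)*(6 + c) = ((4 + 0) + c)*(6 + c) = (4 + c)*(6 + c))
√(Z - 45)*f(12, -2) + 94 = √(43 - 45)*(24 + 12² + 10*12) + 94 = √(-2)*(24 + 144 + 120) + 94 = (I*√2)*288 + 94 = 288*I*√2 + 94 = 94 + 288*I*√2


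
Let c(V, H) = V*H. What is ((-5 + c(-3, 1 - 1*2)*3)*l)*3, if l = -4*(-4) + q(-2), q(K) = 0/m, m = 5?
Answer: 192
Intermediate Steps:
c(V, H) = H*V
q(K) = 0 (q(K) = 0/5 = 0*(⅕) = 0)
l = 16 (l = -4*(-4) + 0 = 16 + 0 = 16)
((-5 + c(-3, 1 - 1*2)*3)*l)*3 = ((-5 + ((1 - 1*2)*(-3))*3)*16)*3 = ((-5 + ((1 - 2)*(-3))*3)*16)*3 = ((-5 - 1*(-3)*3)*16)*3 = ((-5 + 3*3)*16)*3 = ((-5 + 9)*16)*3 = (4*16)*3 = 64*3 = 192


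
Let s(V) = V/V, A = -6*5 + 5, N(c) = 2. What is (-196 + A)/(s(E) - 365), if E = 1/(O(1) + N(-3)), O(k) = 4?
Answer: 17/28 ≈ 0.60714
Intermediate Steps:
A = -25 (A = -30 + 5 = -25)
E = 1/6 (E = 1/(4 + 2) = 1/6 ≈ 0.16667)
s(V) = 1
(-196 + A)/(s(E) - 365) = (-196 - 25)/(1 - 365) = -221/(-364) = -221*(-1/364) = 17/28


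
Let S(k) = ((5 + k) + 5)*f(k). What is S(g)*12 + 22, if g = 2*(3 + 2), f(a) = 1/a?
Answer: 46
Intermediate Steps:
g = 10 (g = 2*5 = 10)
S(k) = (10 + k)/k (S(k) = ((5 + k) + 5)/k = (10 + k)/k)
S(g)*12 + 22 = ((10 + 10)/10)*12 + 22 = ((⅒)*20)*12 + 22 = 2*12 + 22 = 24 + 22 = 46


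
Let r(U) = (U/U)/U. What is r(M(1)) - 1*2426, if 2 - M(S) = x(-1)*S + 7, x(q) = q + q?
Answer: -7279/3 ≈ -2426.3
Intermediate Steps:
x(q) = 2*q
M(S) = -5 + 2*S (M(S) = 2 - ((2*(-1))*S + 7) = 2 - (-2*S + 7) = 2 - (7 - 2*S) = 2 + (-7 + 2*S) = -5 + 2*S)
r(U) = 1/U
r(M(1)) - 1*2426 = 1/(-5 + 2*1) - 1*2426 = 1/(-5 + 2) - 2426 = 1/(-3) - 2426 = -⅓ - 2426 = -7279/3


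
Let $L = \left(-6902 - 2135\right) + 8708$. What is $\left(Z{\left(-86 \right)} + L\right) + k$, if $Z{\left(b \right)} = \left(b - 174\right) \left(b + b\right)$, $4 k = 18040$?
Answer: $48901$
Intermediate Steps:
$k = 4510$ ($k = \frac{1}{4} \cdot 18040 = 4510$)
$Z{\left(b \right)} = 2 b \left(-174 + b\right)$ ($Z{\left(b \right)} = \left(-174 + b\right) 2 b = 2 b \left(-174 + b\right)$)
$L = -329$ ($L = -9037 + 8708 = -329$)
$\left(Z{\left(-86 \right)} + L\right) + k = \left(2 \left(-86\right) \left(-174 - 86\right) - 329\right) + 4510 = \left(2 \left(-86\right) \left(-260\right) - 329\right) + 4510 = \left(44720 - 329\right) + 4510 = 44391 + 4510 = 48901$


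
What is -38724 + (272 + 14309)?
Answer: -24143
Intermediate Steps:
-38724 + (272 + 14309) = -38724 + 14581 = -24143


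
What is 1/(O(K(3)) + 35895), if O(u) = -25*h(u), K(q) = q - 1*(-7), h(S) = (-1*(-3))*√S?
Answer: 2393/85892985 + √10/17178597 ≈ 2.8044e-5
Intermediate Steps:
h(S) = 3*√S
K(q) = 7 + q (K(q) = q + 7 = 7 + q)
O(u) = -75*√u
1/(O(K(3)) + 35895) = 1/(-75*√(7 + 3) + 35895) = 1/(-75*√10 + 35895) = 1/(35895 - 75*√10)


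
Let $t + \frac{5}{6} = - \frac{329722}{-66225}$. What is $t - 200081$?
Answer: $- \frac{8833393127}{44150} \approx -2.0008 \cdot 10^{5}$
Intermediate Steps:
$t = \frac{183023}{44150}$ ($t = - \frac{5}{6} - \frac{329722}{-66225} = - \frac{5}{6} - - \frac{329722}{66225} = - \frac{5}{6} + \frac{329722}{66225} = \frac{183023}{44150} \approx 4.1455$)
$t - 200081 = \frac{183023}{44150} - 200081 = - \frac{8833393127}{44150}$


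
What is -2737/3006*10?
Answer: -13685/1503 ≈ -9.1051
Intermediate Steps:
-2737/3006*10 = -13685/1503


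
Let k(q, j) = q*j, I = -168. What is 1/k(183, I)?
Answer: -1/30744 ≈ -3.2527e-5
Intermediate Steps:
k(q, j) = j*q
1/k(183, I) = 1/(-168*183) = 1/(-30744) = -1/30744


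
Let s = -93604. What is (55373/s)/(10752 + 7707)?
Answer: -55373/1727836236 ≈ -3.2048e-5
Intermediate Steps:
(55373/s)/(10752 + 7707) = (55373/(-93604))/(10752 + 7707) = (55373*(-1/93604))/18459 = -55373/93604*1/18459 = -55373/1727836236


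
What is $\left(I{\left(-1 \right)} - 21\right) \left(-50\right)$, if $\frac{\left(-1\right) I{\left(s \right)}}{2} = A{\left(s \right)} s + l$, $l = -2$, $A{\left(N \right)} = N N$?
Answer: $750$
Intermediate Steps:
$A{\left(N \right)} = N^{2}$
$I{\left(s \right)} = 4 - 2 s^{3}$ ($I{\left(s \right)} = - 2 \left(s^{2} s - 2\right) = - 2 \left(s^{3} - 2\right) = - 2 \left(-2 + s^{3}\right) = 4 - 2 s^{3}$)
$\left(I{\left(-1 \right)} - 21\right) \left(-50\right) = \left(\left(4 - 2 \left(-1\right)^{3}\right) - 21\right) \left(-50\right) = \left(\left(4 - -2\right) - 21\right) \left(-50\right) = \left(\left(4 + 2\right) - 21\right) \left(-50\right) = \left(6 - 21\right) \left(-50\right) = \left(-15\right) \left(-50\right) = 750$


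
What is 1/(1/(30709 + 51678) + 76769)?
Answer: 82387/6324767604 ≈ 1.3026e-5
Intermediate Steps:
1/(1/(30709 + 51678) + 76769) = 1/(1/82387 + 76769) = 1/(6324767604/82387) = 82387/6324767604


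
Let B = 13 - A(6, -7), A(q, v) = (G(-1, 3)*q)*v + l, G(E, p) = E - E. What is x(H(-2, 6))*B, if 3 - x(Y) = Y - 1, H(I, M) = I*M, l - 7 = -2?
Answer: 128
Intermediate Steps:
l = 5 (l = 7 - 2 = 5)
G(E, p) = 0
A(q, v) = 5 (A(q, v) = (0*q)*v + 5 = 0*v + 5 = 0 + 5 = 5)
x(Y) = 4 - Y (x(Y) = 3 - (Y - 1) = 3 - (-1 + Y) = 3 + (1 - Y) = 4 - Y)
B = 8 (B = 13 - 1*5 = 13 - 5 = 8)
x(H(-2, 6))*B = (4 - (-2)*6)*8 = (4 - 1*(-12))*8 = (4 + 12)*8 = 16*8 = 128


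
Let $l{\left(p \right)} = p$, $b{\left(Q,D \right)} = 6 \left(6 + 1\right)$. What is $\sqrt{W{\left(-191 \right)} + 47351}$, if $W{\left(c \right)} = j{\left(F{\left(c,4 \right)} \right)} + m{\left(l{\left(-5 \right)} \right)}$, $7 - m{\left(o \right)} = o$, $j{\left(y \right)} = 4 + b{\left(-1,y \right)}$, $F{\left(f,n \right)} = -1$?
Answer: $\sqrt{47409} \approx 217.74$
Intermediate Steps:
$b{\left(Q,D \right)} = 42$ ($b{\left(Q,D \right)} = 6 \cdot 7 = 42$)
$j{\left(y \right)} = 46$ ($j{\left(y \right)} = 4 + 42 = 46$)
$m{\left(o \right)} = 7 - o$
$W{\left(c \right)} = 58$ ($W{\left(c \right)} = 46 + \left(7 - -5\right) = 46 + \left(7 + 5\right) = 46 + 12 = 58$)
$\sqrt{W{\left(-191 \right)} + 47351} = \sqrt{58 + 47351} = \sqrt{47409}$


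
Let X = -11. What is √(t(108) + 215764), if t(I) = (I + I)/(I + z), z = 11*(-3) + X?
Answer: √3452278/4 ≈ 464.51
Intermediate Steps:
z = -44 (z = 11*(-3) - 11 = -33 - 11 = -44)
t(I) = 2*I/(-44 + I) (t(I) = (I + I)/(I - 44) = (2*I)/(-44 + I) = 2*I/(-44 + I))
√(t(108) + 215764) = √(2*108/(-44 + 108) + 215764) = √(2*108/64 + 215764) = √(2*108*(1/64) + 215764) = √(27/8 + 215764) = √(1726139/8) = √3452278/4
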